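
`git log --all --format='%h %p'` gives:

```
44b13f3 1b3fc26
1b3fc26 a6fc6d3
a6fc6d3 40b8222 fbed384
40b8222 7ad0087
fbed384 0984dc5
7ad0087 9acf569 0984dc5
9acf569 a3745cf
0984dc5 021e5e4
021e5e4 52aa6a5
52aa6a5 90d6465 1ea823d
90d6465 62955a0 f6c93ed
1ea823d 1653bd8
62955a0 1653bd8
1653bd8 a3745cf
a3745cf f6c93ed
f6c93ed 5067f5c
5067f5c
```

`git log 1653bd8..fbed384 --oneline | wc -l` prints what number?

Reachable from fbed384: {021e5e4, 0984dc5, 1653bd8, 1ea823d, 5067f5c, 52aa6a5, 62955a0, 90d6465, a3745cf, f6c93ed, fbed384}.
Reachable from 1653bd8: {1653bd8, 5067f5c, a3745cf, f6c93ed}.
In fbed384's history but not 1653bd8's: {021e5e4, 0984dc5, 1ea823d, 52aa6a5, 62955a0, 90d6465, fbed384} — 7 commits.

7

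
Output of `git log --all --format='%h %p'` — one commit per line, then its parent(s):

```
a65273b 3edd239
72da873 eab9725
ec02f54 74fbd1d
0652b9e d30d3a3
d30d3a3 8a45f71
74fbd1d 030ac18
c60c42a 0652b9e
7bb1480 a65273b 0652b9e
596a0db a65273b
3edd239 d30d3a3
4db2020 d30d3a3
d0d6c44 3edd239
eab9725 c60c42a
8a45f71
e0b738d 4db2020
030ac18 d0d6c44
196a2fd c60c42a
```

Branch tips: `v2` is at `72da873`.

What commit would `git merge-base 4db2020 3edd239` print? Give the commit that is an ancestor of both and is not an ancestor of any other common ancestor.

Ancestors of 4db2020: {4db2020, 8a45f71, d30d3a3}.
Ancestors of 3edd239: {3edd239, 8a45f71, d30d3a3}.
Common ancestors: {8a45f71, d30d3a3}.
Among these, d30d3a3 is not an ancestor of any other common ancestor — it is the merge base.

d30d3a3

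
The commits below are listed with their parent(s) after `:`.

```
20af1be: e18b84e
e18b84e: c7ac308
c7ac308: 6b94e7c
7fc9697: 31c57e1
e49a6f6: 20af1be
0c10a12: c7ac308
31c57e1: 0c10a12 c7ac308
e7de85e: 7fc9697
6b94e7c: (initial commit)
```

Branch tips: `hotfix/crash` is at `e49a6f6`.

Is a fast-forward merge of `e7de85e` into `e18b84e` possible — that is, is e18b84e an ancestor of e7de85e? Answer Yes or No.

A fast-forward from e18b84e to e7de85e is possible iff e18b84e is an ancestor of e7de85e.
Ancestors of e7de85e: {0c10a12, 31c57e1, 6b94e7c, 7fc9697, c7ac308, e7de85e}.
e18b84e is not among them, so fast-forward is not possible.

No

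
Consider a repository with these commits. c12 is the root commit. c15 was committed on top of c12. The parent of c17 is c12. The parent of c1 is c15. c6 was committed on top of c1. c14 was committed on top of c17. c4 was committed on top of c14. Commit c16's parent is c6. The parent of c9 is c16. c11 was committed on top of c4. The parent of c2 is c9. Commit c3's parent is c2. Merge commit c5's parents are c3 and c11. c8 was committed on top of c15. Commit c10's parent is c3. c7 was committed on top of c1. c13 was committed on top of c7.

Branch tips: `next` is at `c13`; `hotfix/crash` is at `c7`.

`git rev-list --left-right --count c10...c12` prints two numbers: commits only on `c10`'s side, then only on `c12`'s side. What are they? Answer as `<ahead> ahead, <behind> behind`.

8 ahead, 0 behind

Reachable from c10: {c1, c10, c12, c15, c16, c2, c3, c6, c9}.
Reachable from c12: {c12}.
Only in c10's history (ahead): {c1, c10, c15, c16, c2, c3, c6, c9} — 8.
Only in c12's history (behind): {} — 0.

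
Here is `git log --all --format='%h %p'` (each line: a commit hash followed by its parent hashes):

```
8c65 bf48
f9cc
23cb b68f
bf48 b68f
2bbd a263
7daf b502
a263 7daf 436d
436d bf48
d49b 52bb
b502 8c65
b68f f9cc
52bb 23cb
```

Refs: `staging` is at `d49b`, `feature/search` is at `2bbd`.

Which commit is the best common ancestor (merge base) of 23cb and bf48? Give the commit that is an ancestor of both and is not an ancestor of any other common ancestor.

b68f

Ancestors of 23cb: {23cb, b68f, f9cc}.
Ancestors of bf48: {b68f, bf48, f9cc}.
Common ancestors: {b68f, f9cc}.
Among these, b68f is not an ancestor of any other common ancestor — it is the merge base.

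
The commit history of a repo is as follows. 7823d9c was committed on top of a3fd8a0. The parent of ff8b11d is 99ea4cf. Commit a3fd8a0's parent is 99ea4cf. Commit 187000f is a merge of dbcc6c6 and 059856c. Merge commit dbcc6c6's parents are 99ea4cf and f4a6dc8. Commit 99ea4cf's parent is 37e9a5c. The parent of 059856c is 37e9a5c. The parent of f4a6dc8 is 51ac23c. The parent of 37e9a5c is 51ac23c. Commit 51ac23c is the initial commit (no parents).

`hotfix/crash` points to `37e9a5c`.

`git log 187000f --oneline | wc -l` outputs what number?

7

Walking parent pointers from 187000f: reachable set = {059856c, 187000f, 37e9a5c, 51ac23c, 99ea4cf, dbcc6c6, f4a6dc8}.
That is 7 commits.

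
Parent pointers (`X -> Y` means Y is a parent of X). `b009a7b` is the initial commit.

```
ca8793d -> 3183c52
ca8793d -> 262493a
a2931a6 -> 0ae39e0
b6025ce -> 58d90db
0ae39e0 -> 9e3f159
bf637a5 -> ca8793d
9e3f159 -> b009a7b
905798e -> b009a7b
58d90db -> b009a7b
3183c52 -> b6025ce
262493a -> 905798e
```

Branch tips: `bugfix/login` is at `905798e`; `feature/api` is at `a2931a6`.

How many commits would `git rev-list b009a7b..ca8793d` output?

6

Reachable from ca8793d: {262493a, 3183c52, 58d90db, 905798e, b009a7b, b6025ce, ca8793d}.
Reachable from b009a7b: {b009a7b}.
In ca8793d's history but not b009a7b's: {262493a, 3183c52, 58d90db, 905798e, b6025ce, ca8793d} — 6 commits.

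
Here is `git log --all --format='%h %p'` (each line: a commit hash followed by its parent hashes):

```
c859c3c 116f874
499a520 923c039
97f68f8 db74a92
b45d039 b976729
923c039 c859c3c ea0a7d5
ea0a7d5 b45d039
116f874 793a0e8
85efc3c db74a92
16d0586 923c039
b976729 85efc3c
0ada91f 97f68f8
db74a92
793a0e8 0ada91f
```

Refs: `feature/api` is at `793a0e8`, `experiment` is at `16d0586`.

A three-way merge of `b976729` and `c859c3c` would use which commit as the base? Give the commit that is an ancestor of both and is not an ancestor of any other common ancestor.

db74a92

Ancestors of b976729: {85efc3c, b976729, db74a92}.
Ancestors of c859c3c: {0ada91f, 116f874, 793a0e8, 97f68f8, c859c3c, db74a92}.
Common ancestors: {db74a92}.
The only common ancestor is db74a92, so it is the merge base.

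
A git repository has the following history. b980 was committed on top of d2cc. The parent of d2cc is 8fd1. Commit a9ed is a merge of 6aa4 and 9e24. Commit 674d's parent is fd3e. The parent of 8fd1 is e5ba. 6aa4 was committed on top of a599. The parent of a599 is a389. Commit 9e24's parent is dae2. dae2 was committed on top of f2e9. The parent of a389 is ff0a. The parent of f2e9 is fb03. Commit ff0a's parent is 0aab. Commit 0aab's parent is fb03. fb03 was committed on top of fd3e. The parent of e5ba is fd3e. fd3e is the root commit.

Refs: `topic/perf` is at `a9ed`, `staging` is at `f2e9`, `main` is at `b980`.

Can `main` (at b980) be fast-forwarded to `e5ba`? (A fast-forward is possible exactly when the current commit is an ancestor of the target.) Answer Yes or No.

A fast-forward from b980 to e5ba is possible iff b980 is an ancestor of e5ba.
Ancestors of e5ba: {e5ba, fd3e}.
b980 is not among them, so fast-forward is not possible.

No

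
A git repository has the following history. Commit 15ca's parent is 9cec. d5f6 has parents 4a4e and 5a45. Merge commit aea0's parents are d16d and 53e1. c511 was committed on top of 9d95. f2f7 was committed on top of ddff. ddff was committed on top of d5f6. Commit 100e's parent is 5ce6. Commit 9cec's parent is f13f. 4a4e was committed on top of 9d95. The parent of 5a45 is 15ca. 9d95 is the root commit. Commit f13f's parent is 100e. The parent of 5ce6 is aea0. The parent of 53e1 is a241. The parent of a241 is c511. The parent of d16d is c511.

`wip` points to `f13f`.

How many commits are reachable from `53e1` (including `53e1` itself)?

4

Walking parent pointers from 53e1: reachable set = {53e1, 9d95, a241, c511}.
That is 4 commits.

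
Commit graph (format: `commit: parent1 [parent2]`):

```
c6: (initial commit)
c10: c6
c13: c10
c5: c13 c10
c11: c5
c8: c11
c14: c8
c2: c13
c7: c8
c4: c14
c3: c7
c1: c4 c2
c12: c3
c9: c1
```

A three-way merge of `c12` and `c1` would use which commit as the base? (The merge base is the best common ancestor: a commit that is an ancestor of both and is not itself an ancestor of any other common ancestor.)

Ancestors of c12: {c10, c11, c12, c13, c3, c5, c6, c7, c8}.
Ancestors of c1: {c1, c10, c11, c13, c14, c2, c4, c5, c6, c8}.
Common ancestors: {c10, c11, c13, c5, c6, c8}.
Among these, c8 is not an ancestor of any other common ancestor — it is the merge base.

c8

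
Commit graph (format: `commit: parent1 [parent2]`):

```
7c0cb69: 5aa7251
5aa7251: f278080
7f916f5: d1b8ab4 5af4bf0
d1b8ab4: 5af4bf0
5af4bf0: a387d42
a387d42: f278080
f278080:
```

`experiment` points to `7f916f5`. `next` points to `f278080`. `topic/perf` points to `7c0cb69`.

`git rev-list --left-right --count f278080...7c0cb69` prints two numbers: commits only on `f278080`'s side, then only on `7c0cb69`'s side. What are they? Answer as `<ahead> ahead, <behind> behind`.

0 ahead, 2 behind

Reachable from f278080: {f278080}.
Reachable from 7c0cb69: {5aa7251, 7c0cb69, f278080}.
Only in f278080's history (ahead): {} — 0.
Only in 7c0cb69's history (behind): {5aa7251, 7c0cb69} — 2.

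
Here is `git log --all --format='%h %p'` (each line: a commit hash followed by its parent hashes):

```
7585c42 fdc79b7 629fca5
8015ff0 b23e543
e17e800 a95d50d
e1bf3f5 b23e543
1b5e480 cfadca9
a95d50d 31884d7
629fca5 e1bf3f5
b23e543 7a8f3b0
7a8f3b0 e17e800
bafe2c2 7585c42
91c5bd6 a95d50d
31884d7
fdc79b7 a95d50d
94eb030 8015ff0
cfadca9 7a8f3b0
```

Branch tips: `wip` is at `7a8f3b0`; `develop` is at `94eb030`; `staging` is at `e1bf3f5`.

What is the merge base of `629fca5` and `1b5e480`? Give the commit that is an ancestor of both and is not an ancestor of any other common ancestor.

Ancestors of 629fca5: {31884d7, 629fca5, 7a8f3b0, a95d50d, b23e543, e17e800, e1bf3f5}.
Ancestors of 1b5e480: {1b5e480, 31884d7, 7a8f3b0, a95d50d, cfadca9, e17e800}.
Common ancestors: {31884d7, 7a8f3b0, a95d50d, e17e800}.
Among these, 7a8f3b0 is not an ancestor of any other common ancestor — it is the merge base.

7a8f3b0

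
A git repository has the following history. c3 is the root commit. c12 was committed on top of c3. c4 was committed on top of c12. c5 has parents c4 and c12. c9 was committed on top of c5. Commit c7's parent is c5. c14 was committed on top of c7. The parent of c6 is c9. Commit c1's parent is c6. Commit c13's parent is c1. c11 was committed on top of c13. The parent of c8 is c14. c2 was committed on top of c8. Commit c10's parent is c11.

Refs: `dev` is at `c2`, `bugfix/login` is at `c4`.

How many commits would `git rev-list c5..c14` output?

Reachable from c14: {c12, c14, c3, c4, c5, c7}.
Reachable from c5: {c12, c3, c4, c5}.
In c14's history but not c5's: {c14, c7} — 2 commits.

2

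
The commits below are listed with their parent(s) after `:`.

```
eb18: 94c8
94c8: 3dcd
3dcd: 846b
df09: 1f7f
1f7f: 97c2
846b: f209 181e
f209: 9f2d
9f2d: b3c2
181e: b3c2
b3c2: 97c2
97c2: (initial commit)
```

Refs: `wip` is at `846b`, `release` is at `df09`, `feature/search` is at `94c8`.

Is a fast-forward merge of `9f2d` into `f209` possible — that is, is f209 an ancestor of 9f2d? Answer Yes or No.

No

A fast-forward from f209 to 9f2d is possible iff f209 is an ancestor of 9f2d.
Ancestors of 9f2d: {97c2, 9f2d, b3c2}.
f209 is not among them, so fast-forward is not possible.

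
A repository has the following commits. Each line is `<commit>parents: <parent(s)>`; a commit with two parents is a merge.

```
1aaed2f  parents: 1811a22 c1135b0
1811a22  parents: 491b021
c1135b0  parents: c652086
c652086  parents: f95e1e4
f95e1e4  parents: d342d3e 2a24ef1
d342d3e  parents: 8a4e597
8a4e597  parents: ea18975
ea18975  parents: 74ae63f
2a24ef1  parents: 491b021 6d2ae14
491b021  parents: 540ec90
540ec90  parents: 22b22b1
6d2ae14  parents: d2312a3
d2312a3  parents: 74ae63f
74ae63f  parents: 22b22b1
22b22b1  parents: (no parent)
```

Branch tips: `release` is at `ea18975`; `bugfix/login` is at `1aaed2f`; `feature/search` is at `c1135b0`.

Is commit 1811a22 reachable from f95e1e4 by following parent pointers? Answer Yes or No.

Ancestors of f95e1e4: {22b22b1, 2a24ef1, 491b021, 540ec90, 6d2ae14, 74ae63f, 8a4e597, d2312a3, d342d3e, ea18975, f95e1e4}.
1811a22 is not in that set, so it is not an ancestor of f95e1e4.

No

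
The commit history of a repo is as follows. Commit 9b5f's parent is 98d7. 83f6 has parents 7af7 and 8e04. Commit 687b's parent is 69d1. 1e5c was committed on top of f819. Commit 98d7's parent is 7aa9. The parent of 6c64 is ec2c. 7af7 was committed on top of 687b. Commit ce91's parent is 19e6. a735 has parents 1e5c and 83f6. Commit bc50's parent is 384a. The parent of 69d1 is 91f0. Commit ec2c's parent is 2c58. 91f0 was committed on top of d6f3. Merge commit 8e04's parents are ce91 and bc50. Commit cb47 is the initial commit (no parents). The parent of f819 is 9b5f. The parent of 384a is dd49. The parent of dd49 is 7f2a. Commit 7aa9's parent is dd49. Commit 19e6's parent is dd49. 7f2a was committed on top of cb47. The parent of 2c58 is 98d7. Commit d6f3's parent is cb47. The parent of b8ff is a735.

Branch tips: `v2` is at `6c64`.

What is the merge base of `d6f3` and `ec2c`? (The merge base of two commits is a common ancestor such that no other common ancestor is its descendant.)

Ancestors of d6f3: {cb47, d6f3}.
Ancestors of ec2c: {2c58, 7aa9, 7f2a, 98d7, cb47, dd49, ec2c}.
Common ancestors: {cb47}.
The only common ancestor is cb47, so it is the merge base.

cb47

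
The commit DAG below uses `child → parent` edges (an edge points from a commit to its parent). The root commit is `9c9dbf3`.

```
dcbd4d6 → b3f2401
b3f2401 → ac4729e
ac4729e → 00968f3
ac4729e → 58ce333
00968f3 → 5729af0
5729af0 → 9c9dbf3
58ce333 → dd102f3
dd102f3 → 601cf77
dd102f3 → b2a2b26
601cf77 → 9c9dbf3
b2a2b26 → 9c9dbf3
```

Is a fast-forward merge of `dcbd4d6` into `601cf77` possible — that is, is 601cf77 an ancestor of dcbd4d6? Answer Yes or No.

Yes

A fast-forward from 601cf77 to dcbd4d6 is possible iff 601cf77 is an ancestor of dcbd4d6.
Ancestors of dcbd4d6: {00968f3, 5729af0, 58ce333, 601cf77, 9c9dbf3, ac4729e, b2a2b26, b3f2401, dcbd4d6, dd102f3}.
601cf77 is among them, so fast-forward is possible.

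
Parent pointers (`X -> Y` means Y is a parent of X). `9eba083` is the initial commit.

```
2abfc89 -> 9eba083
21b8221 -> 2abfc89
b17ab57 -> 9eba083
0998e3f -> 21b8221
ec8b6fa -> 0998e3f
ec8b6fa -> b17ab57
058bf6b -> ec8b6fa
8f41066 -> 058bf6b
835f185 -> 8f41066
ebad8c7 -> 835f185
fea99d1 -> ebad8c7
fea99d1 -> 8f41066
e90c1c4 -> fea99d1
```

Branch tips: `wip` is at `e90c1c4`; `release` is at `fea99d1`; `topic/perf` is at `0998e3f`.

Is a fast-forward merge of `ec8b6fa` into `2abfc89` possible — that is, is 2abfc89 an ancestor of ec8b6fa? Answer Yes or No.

A fast-forward from 2abfc89 to ec8b6fa is possible iff 2abfc89 is an ancestor of ec8b6fa.
Ancestors of ec8b6fa: {0998e3f, 21b8221, 2abfc89, 9eba083, b17ab57, ec8b6fa}.
2abfc89 is among them, so fast-forward is possible.

Yes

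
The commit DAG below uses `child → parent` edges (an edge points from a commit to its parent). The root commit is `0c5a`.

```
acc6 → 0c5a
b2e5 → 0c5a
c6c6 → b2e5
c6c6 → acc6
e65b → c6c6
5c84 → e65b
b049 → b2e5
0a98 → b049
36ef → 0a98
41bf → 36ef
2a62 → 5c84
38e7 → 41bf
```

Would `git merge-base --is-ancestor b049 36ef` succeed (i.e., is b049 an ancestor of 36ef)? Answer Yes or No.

Yes

Ancestors of 36ef (commits reachable by following parents): {0a98, 0c5a, 36ef, b049, b2e5}.
b049 is in that set, so it is an ancestor of 36ef.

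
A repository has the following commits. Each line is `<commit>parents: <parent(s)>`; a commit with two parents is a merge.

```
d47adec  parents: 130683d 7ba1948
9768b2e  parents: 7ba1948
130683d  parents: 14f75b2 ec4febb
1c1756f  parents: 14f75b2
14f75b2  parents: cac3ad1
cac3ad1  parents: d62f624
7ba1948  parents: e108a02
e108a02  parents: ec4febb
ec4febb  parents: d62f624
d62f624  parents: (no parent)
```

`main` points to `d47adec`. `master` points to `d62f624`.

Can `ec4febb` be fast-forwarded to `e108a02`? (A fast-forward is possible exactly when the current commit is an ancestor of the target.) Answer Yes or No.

Yes

A fast-forward from ec4febb to e108a02 is possible iff ec4febb is an ancestor of e108a02.
Ancestors of e108a02: {d62f624, e108a02, ec4febb}.
ec4febb is among them, so fast-forward is possible.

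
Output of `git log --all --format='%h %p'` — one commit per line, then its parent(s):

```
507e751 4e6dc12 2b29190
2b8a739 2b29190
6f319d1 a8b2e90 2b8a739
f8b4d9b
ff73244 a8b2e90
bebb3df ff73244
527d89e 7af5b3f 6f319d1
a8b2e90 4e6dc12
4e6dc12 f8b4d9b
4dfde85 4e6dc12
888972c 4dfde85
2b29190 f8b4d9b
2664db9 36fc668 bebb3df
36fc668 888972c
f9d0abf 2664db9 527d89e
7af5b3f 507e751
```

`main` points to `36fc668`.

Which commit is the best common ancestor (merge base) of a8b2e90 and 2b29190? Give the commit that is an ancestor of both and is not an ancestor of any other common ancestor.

f8b4d9b

Ancestors of a8b2e90: {4e6dc12, a8b2e90, f8b4d9b}.
Ancestors of 2b29190: {2b29190, f8b4d9b}.
Common ancestors: {f8b4d9b}.
The only common ancestor is f8b4d9b, so it is the merge base.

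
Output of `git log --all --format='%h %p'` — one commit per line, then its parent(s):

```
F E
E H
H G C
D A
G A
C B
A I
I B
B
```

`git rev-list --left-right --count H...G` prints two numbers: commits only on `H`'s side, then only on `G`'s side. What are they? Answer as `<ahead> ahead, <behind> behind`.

2 ahead, 0 behind

Reachable from H: {A, B, C, G, H, I}.
Reachable from G: {A, B, G, I}.
Only in H's history (ahead): {C, H} — 2.
Only in G's history (behind): {} — 0.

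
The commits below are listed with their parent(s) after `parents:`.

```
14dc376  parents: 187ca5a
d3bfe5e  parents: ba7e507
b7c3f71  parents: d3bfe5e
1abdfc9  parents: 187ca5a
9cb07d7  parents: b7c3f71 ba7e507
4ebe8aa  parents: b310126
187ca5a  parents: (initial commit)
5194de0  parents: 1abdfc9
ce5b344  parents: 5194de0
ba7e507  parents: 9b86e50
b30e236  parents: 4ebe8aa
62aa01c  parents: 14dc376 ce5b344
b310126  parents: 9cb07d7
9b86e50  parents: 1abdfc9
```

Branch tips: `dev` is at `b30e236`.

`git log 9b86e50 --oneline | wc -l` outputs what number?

3

Walking parent pointers from 9b86e50: reachable set = {187ca5a, 1abdfc9, 9b86e50}.
That is 3 commits.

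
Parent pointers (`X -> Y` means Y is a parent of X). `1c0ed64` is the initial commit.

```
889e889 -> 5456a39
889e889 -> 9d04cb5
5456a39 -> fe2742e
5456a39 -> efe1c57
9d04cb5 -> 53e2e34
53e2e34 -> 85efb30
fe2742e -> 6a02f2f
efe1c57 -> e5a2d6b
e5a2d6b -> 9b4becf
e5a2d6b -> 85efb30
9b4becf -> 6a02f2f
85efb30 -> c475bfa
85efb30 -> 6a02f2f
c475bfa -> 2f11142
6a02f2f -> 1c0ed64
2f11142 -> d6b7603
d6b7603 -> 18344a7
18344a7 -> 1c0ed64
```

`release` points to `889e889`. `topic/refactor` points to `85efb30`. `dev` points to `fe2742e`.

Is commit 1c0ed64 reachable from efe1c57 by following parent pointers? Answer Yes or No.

Yes

Ancestors of efe1c57 (commits reachable by following parents): {18344a7, 1c0ed64, 2f11142, 6a02f2f, 85efb30, 9b4becf, c475bfa, d6b7603, e5a2d6b, efe1c57}.
1c0ed64 is in that set, so it is an ancestor of efe1c57.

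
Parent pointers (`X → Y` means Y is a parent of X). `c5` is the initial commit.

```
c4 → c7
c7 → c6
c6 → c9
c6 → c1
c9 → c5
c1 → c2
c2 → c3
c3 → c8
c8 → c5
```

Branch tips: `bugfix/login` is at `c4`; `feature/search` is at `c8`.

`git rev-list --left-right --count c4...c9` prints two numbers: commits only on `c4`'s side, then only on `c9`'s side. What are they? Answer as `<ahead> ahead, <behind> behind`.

Reachable from c4: {c1, c2, c3, c4, c5, c6, c7, c8, c9}.
Reachable from c9: {c5, c9}.
Only in c4's history (ahead): {c1, c2, c3, c4, c6, c7, c8} — 7.
Only in c9's history (behind): {} — 0.

7 ahead, 0 behind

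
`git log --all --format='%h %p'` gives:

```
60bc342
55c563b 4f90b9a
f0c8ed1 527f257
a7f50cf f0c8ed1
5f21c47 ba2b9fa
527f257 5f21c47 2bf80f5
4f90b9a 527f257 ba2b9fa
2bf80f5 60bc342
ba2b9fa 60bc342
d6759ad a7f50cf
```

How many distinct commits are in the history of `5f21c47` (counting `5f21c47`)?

3

Walking parent pointers from 5f21c47: reachable set = {5f21c47, 60bc342, ba2b9fa}.
That is 3 commits.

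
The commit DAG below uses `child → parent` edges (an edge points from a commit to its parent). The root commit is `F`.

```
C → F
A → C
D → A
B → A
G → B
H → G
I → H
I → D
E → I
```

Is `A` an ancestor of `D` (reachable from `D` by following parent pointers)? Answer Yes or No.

Ancestors of D (commits reachable by following parents): {A, C, D, F}.
A is in that set, so it is an ancestor of D.

Yes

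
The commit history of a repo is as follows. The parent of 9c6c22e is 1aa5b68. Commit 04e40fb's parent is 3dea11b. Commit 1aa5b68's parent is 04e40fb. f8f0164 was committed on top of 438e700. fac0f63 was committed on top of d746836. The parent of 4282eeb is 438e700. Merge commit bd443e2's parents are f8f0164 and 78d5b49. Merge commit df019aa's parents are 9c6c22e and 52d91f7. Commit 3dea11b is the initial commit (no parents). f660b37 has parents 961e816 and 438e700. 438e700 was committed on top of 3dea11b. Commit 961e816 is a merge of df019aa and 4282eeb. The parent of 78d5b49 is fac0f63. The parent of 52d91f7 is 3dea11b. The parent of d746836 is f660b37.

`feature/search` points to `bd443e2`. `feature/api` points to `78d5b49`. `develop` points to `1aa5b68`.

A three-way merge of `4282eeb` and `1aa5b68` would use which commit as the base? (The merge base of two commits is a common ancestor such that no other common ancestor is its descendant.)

3dea11b

Ancestors of 4282eeb: {3dea11b, 4282eeb, 438e700}.
Ancestors of 1aa5b68: {04e40fb, 1aa5b68, 3dea11b}.
Common ancestors: {3dea11b}.
The only common ancestor is 3dea11b, so it is the merge base.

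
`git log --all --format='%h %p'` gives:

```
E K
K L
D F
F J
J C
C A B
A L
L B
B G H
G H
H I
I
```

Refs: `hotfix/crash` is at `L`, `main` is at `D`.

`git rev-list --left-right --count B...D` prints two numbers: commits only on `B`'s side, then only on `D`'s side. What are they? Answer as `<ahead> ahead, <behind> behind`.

0 ahead, 6 behind

Reachable from B: {B, G, H, I}.
Reachable from D: {A, B, C, D, F, G, H, I, J, L}.
Only in B's history (ahead): {} — 0.
Only in D's history (behind): {A, C, D, F, J, L} — 6.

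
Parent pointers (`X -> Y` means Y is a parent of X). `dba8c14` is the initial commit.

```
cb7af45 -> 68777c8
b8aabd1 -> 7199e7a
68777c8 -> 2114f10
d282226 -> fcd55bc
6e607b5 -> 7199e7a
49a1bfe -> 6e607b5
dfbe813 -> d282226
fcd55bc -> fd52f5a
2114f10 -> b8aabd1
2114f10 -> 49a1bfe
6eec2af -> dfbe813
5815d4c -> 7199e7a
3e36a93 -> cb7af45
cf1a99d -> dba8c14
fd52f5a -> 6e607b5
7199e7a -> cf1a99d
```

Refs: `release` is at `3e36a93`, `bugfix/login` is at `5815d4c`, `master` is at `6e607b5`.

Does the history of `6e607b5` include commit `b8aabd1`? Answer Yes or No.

No

Ancestors of 6e607b5: {6e607b5, 7199e7a, cf1a99d, dba8c14}.
b8aabd1 is not in that set, so it is not an ancestor of 6e607b5.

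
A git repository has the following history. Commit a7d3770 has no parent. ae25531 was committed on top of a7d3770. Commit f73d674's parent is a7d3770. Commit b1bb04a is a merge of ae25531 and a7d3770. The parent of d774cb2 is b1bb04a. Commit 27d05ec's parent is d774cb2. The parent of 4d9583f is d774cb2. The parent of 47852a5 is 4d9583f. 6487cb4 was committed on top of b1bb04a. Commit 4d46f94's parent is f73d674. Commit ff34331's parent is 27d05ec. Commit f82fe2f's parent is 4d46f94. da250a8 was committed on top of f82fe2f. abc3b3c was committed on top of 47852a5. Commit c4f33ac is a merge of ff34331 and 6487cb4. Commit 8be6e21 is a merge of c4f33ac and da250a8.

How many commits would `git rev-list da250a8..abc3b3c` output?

6

Reachable from abc3b3c: {47852a5, 4d9583f, a7d3770, abc3b3c, ae25531, b1bb04a, d774cb2}.
Reachable from da250a8: {4d46f94, a7d3770, da250a8, f73d674, f82fe2f}.
In abc3b3c's history but not da250a8's: {47852a5, 4d9583f, abc3b3c, ae25531, b1bb04a, d774cb2} — 6 commits.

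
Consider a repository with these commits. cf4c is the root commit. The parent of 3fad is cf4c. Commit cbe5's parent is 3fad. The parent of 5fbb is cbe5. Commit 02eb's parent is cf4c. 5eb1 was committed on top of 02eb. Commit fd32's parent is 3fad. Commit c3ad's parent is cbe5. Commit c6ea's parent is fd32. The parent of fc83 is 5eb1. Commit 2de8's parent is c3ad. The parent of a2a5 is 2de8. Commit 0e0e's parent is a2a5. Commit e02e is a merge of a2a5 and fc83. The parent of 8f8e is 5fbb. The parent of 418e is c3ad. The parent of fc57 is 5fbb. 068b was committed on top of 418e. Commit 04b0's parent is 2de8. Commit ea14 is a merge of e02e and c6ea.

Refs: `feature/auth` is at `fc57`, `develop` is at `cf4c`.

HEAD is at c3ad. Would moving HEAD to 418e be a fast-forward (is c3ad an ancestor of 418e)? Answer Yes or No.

A fast-forward from c3ad to 418e is possible iff c3ad is an ancestor of 418e.
Ancestors of 418e: {3fad, 418e, c3ad, cbe5, cf4c}.
c3ad is among them, so fast-forward is possible.

Yes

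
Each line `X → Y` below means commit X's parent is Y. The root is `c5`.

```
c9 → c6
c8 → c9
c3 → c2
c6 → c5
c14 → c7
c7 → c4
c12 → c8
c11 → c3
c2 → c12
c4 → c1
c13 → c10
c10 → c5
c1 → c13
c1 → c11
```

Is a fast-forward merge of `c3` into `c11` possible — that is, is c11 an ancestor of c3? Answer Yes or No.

No

A fast-forward from c11 to c3 is possible iff c11 is an ancestor of c3.
Ancestors of c3: {c12, c2, c3, c5, c6, c8, c9}.
c11 is not among them, so fast-forward is not possible.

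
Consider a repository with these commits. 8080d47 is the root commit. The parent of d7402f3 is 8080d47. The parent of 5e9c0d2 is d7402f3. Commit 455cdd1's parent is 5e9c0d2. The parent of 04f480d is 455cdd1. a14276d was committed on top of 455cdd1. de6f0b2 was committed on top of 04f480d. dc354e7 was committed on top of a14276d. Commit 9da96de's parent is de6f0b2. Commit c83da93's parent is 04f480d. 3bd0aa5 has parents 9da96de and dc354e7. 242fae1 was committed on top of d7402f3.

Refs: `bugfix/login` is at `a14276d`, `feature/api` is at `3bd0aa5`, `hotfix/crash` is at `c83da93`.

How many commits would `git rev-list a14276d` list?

5

Walking parent pointers from a14276d: reachable set = {455cdd1, 5e9c0d2, 8080d47, a14276d, d7402f3}.
That is 5 commits.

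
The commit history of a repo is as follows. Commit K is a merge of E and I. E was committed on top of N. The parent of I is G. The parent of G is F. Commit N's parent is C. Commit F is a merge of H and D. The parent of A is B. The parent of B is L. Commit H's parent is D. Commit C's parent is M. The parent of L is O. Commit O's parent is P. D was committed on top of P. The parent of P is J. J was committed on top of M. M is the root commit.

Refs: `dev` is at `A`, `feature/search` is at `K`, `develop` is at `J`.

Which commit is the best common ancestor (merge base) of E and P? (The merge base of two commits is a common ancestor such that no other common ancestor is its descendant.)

Ancestors of E: {C, E, M, N}.
Ancestors of P: {J, M, P}.
Common ancestors: {M}.
The only common ancestor is M, so it is the merge base.

M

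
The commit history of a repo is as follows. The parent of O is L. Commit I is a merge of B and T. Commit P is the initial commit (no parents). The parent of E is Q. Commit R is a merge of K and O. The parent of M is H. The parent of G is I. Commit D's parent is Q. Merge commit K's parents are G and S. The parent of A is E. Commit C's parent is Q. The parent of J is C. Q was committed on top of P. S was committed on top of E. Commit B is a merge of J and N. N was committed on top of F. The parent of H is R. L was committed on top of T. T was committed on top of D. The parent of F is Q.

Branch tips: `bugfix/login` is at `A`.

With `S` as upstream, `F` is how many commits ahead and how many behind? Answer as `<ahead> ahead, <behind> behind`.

1 ahead, 2 behind

Reachable from F: {F, P, Q}.
Reachable from S: {E, P, Q, S}.
Only in F's history (ahead): {F} — 1.
Only in S's history (behind): {E, S} — 2.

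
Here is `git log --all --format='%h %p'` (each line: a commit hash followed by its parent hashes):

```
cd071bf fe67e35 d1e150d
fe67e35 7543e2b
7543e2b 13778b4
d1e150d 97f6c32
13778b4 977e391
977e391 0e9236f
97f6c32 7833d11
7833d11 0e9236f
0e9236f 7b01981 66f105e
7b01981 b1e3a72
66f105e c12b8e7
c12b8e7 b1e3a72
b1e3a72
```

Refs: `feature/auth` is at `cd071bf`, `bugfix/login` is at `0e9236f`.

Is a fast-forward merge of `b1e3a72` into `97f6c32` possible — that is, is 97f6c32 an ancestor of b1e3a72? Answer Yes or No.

No

A fast-forward from 97f6c32 to b1e3a72 is possible iff 97f6c32 is an ancestor of b1e3a72.
Ancestors of b1e3a72: {b1e3a72}.
97f6c32 is not among them, so fast-forward is not possible.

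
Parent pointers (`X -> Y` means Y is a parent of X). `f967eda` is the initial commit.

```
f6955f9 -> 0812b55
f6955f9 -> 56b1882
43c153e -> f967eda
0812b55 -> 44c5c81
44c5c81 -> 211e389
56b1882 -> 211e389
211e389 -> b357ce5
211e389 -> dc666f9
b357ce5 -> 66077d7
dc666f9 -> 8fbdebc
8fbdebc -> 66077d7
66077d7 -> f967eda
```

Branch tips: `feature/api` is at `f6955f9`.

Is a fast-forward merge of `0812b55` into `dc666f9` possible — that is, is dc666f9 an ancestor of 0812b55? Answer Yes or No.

A fast-forward from dc666f9 to 0812b55 is possible iff dc666f9 is an ancestor of 0812b55.
Ancestors of 0812b55: {0812b55, 211e389, 44c5c81, 66077d7, 8fbdebc, b357ce5, dc666f9, f967eda}.
dc666f9 is among them, so fast-forward is possible.

Yes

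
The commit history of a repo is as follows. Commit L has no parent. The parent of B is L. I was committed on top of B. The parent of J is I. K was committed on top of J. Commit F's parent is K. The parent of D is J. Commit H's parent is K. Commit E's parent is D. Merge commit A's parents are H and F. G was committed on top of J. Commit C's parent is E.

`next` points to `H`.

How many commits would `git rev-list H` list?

Walking parent pointers from H: reachable set = {B, H, I, J, K, L}.
That is 6 commits.

6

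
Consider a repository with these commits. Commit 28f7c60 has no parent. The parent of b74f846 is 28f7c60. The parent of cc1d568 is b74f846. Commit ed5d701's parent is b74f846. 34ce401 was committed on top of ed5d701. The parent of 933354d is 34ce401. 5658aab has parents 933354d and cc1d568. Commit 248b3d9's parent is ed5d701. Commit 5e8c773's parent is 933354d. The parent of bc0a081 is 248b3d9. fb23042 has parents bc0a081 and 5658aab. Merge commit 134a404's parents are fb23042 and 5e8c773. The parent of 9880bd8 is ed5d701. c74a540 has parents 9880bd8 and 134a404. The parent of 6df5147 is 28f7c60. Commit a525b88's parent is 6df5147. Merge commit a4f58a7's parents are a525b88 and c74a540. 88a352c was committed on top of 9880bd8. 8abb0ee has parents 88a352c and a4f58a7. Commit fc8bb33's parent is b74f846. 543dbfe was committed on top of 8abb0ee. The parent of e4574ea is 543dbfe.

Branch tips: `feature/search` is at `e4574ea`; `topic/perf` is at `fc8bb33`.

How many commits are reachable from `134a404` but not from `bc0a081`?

Reachable from 134a404: {134a404, 248b3d9, 28f7c60, 34ce401, 5658aab, 5e8c773, 933354d, b74f846, bc0a081, cc1d568, ed5d701, fb23042}.
Reachable from bc0a081: {248b3d9, 28f7c60, b74f846, bc0a081, ed5d701}.
In 134a404's history but not bc0a081's: {134a404, 34ce401, 5658aab, 5e8c773, 933354d, cc1d568, fb23042} — 7 commits.

7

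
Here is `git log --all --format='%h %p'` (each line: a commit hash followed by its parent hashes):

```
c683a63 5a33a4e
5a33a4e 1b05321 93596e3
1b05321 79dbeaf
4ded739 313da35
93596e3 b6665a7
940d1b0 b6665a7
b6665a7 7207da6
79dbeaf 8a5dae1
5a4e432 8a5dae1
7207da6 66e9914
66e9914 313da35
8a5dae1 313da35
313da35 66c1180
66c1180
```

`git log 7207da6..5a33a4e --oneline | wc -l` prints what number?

6

Reachable from 5a33a4e: {1b05321, 313da35, 5a33a4e, 66c1180, 66e9914, 7207da6, 79dbeaf, 8a5dae1, 93596e3, b6665a7}.
Reachable from 7207da6: {313da35, 66c1180, 66e9914, 7207da6}.
In 5a33a4e's history but not 7207da6's: {1b05321, 5a33a4e, 79dbeaf, 8a5dae1, 93596e3, b6665a7} — 6 commits.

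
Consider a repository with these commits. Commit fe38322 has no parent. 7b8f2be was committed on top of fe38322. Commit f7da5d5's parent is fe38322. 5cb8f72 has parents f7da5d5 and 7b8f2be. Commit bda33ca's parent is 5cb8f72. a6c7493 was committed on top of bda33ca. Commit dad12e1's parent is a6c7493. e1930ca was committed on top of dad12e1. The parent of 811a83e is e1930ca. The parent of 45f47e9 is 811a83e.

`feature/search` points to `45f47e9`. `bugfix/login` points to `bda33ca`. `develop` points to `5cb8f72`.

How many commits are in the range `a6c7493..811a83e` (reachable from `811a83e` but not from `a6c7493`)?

3

Reachable from 811a83e: {5cb8f72, 7b8f2be, 811a83e, a6c7493, bda33ca, dad12e1, e1930ca, f7da5d5, fe38322}.
Reachable from a6c7493: {5cb8f72, 7b8f2be, a6c7493, bda33ca, f7da5d5, fe38322}.
In 811a83e's history but not a6c7493's: {811a83e, dad12e1, e1930ca} — 3 commits.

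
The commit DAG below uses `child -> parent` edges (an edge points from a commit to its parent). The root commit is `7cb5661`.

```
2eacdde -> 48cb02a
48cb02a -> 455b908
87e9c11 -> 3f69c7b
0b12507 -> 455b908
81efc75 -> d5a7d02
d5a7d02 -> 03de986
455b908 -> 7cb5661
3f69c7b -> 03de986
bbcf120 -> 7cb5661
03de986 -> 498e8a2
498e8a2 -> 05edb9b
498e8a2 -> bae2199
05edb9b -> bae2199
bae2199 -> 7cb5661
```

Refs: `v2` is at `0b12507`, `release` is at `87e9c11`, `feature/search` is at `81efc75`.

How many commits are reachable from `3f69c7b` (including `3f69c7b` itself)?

Walking parent pointers from 3f69c7b: reachable set = {03de986, 05edb9b, 3f69c7b, 498e8a2, 7cb5661, bae2199}.
That is 6 commits.

6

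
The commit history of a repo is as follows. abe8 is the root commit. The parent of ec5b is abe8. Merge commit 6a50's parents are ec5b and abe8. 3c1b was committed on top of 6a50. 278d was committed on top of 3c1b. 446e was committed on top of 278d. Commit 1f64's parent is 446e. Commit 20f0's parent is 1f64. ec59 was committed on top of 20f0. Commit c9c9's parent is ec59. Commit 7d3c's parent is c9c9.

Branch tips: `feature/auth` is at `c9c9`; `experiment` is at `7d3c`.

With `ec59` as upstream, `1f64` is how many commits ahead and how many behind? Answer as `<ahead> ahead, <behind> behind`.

0 ahead, 2 behind

Reachable from 1f64: {1f64, 278d, 3c1b, 446e, 6a50, abe8, ec5b}.
Reachable from ec59: {1f64, 20f0, 278d, 3c1b, 446e, 6a50, abe8, ec59, ec5b}.
Only in 1f64's history (ahead): {} — 0.
Only in ec59's history (behind): {20f0, ec59} — 2.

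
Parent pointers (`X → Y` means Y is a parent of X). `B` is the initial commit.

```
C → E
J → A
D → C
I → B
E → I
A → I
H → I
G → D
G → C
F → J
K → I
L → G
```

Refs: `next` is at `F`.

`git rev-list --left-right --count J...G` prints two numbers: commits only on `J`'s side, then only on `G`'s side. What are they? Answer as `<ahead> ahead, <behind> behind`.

Reachable from J: {A, B, I, J}.
Reachable from G: {B, C, D, E, G, I}.
Only in J's history (ahead): {A, J} — 2.
Only in G's history (behind): {C, D, E, G} — 4.

2 ahead, 4 behind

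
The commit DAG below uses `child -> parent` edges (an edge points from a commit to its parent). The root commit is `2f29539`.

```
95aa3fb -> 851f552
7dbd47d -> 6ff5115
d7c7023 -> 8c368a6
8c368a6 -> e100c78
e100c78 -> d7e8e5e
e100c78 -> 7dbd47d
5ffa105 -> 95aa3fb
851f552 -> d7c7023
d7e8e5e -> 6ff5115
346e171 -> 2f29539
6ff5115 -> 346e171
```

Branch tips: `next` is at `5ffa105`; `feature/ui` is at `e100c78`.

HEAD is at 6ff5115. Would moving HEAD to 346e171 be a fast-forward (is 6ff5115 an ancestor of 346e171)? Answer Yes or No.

No

A fast-forward from 6ff5115 to 346e171 is possible iff 6ff5115 is an ancestor of 346e171.
Ancestors of 346e171: {2f29539, 346e171}.
6ff5115 is not among them, so fast-forward is not possible.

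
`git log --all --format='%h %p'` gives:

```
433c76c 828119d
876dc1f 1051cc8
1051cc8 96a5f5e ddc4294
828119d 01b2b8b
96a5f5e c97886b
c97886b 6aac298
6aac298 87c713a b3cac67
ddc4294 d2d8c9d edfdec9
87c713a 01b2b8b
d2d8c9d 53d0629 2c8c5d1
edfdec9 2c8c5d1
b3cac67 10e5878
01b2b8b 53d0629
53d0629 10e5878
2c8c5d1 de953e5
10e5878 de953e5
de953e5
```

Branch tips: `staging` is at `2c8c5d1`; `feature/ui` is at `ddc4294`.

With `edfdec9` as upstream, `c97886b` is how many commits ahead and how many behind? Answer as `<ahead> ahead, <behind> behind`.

7 ahead, 2 behind

Reachable from c97886b: {01b2b8b, 10e5878, 53d0629, 6aac298, 87c713a, b3cac67, c97886b, de953e5}.
Reachable from edfdec9: {2c8c5d1, de953e5, edfdec9}.
Only in c97886b's history (ahead): {01b2b8b, 10e5878, 53d0629, 6aac298, 87c713a, b3cac67, c97886b} — 7.
Only in edfdec9's history (behind): {2c8c5d1, edfdec9} — 2.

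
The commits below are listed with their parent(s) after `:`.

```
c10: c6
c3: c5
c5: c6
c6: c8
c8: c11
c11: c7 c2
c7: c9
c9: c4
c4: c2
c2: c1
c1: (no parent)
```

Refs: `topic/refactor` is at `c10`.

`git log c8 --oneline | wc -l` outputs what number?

7

Walking parent pointers from c8: reachable set = {c1, c11, c2, c4, c7, c8, c9}.
That is 7 commits.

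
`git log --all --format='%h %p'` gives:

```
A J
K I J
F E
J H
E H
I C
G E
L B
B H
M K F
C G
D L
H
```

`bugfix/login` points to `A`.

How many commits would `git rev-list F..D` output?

Reachable from D: {B, D, H, L}.
Reachable from F: {E, F, H}.
In D's history but not F's: {B, D, L} — 3 commits.

3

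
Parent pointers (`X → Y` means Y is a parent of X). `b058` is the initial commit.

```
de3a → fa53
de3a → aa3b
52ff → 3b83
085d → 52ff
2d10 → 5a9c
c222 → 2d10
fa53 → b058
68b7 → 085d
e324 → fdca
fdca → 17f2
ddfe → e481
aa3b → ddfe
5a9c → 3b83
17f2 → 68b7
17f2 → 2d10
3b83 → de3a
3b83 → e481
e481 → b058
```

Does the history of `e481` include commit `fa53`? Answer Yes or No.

Ancestors of e481: {b058, e481}.
fa53 is not in that set, so it is not an ancestor of e481.

No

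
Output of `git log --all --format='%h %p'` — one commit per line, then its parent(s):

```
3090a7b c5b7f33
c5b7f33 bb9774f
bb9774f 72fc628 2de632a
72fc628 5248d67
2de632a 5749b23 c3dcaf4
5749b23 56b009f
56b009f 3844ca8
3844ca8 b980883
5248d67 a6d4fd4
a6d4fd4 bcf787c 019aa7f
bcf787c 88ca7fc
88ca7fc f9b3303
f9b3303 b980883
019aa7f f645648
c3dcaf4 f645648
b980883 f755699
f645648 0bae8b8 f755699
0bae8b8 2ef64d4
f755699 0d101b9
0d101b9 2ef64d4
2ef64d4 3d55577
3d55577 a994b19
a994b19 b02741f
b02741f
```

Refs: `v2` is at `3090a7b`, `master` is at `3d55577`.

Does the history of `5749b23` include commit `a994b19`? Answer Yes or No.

Yes

Ancestors of 5749b23 (commits reachable by following parents): {0d101b9, 2ef64d4, 3844ca8, 3d55577, 56b009f, 5749b23, a994b19, b02741f, b980883, f755699}.
a994b19 is in that set, so it is an ancestor of 5749b23.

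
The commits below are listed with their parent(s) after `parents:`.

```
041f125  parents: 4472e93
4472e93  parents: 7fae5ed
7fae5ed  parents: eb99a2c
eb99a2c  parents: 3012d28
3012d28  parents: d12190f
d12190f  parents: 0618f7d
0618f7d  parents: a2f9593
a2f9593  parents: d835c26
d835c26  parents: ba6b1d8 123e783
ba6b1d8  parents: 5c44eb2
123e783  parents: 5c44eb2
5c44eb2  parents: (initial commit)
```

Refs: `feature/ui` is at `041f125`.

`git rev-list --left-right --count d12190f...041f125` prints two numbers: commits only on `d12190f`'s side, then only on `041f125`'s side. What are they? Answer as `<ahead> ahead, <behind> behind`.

0 ahead, 5 behind

Reachable from d12190f: {0618f7d, 123e783, 5c44eb2, a2f9593, ba6b1d8, d12190f, d835c26}.
Reachable from 041f125: {041f125, 0618f7d, 123e783, 3012d28, 4472e93, 5c44eb2, 7fae5ed, a2f9593, ba6b1d8, d12190f, d835c26, eb99a2c}.
Only in d12190f's history (ahead): {} — 0.
Only in 041f125's history (behind): {041f125, 3012d28, 4472e93, 7fae5ed, eb99a2c} — 5.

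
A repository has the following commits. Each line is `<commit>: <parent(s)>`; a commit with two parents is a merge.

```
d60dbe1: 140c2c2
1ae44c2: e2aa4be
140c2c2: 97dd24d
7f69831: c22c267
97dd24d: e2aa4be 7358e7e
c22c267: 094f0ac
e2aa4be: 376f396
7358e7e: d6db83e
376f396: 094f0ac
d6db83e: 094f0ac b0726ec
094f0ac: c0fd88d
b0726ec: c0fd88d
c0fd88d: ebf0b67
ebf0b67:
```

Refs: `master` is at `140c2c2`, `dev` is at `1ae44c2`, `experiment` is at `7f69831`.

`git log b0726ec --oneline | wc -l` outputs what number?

Walking parent pointers from b0726ec: reachable set = {b0726ec, c0fd88d, ebf0b67}.
That is 3 commits.

3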